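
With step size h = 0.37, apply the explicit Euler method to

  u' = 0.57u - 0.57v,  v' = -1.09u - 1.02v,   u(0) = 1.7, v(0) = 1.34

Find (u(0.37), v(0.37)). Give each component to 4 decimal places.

1.7759, 0.1487

Euler on (u,v): u_{n+1} = u_n + h·u', v_{n+1} = v_n + h·v'.
0.000000: (1.700000, 1.340000); f=(0.205200, -3.219800) → (1.775924, 0.148674)
(u(0.37), v(0.37)) ≈ (1.7759, 0.1487)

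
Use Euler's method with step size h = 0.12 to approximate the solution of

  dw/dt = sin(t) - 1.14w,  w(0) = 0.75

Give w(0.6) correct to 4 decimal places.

0.4818

Euler: w_{n+1} = w_n + h·f(t_n, w_n).
t=0.000000, w=0.750000: f=-0.855000 → w ← 0.750000 + 0.12·(-0.855000) = 0.647400
t=0.120000, w=0.647400: f=-0.618324 → w ← 0.647400 + 0.12·(-0.618324) = 0.573201
t=0.240000, w=0.573201: f=-0.415747 → w ← 0.573201 + 0.12·(-0.415747) = 0.523312
t=0.360000, w=0.523312: f=-0.244301 → w ← 0.523312 + 0.12·(-0.244301) = 0.493995
t=0.480000, w=0.493995: f=-0.101376 → w ← 0.493995 + 0.12·(-0.101376) = 0.481830
w(0.6) ≈ 0.4818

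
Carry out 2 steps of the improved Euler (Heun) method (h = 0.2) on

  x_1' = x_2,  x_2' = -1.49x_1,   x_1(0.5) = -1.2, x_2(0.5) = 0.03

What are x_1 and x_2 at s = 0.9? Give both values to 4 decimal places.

Heun on (x_1,x_2): k1 = f(s_n, state_n); k2 = f(s_n + h, state_n + h·k1); state_{n+1} = state_n + (h/2)·(k1 + k2).
0.500000: (-1.200000, 0.030000)
  k1 = (0.030000, 1.788000)
  predictor → (-1.194000, 0.387600)
  k2 = (0.387600, 1.779060)
  → (-1.158240, 0.386706)
0.700000: (-1.158240, 0.386706)
  k1 = (0.386706, 1.725778)
  predictor → (-1.080899, 0.731862)
  k2 = (0.731862, 1.610539)
  → (-1.046383, 0.720338)
(x_1(0.9), x_2(0.9)) ≈ (-1.0464, 0.7203)

-1.0464, 0.7203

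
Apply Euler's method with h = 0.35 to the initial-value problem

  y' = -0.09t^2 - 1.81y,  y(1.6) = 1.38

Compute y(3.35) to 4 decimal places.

Euler: y_{n+1} = y_n + h·f(t_n, y_n).
t=1.600000, y=1.380000: f=-2.728200 → y ← 1.380000 + 0.35·(-2.728200) = 0.425130
t=1.950000, y=0.425130: f=-1.111710 → y ← 0.425130 + 0.35·(-1.111710) = 0.036031
t=2.300000, y=0.036031: f=-0.541317 → y ← 0.036031 + 0.35·(-0.541317) = -0.153429
t=2.650000, y=-0.153429: f=-0.354318 → y ← -0.153429 + 0.35·(-0.354318) = -0.277441
t=3.000000, y=-0.277441: f=-0.307832 → y ← -0.277441 + 0.35·(-0.307832) = -0.385182
y(3.35) ≈ -0.3852

-0.3852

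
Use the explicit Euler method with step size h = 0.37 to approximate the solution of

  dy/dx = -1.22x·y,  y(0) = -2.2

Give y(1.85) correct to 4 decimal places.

-0.2021

Euler: y_{n+1} = y_n + h·f(x_n, y_n).
x=0.000000, y=-2.200000: f=0.000000 → y ← -2.200000 + 0.37·0.000000 = -2.200000
x=0.370000, y=-2.200000: f=0.993080 → y ← -2.200000 + 0.37·0.993080 = -1.832560
x=0.740000, y=-1.832560: f=1.654436 → y ← -1.832560 + 0.37·1.654436 = -1.220419
x=1.110000, y=-1.220419: f=1.652692 → y ← -1.220419 + 0.37·1.652692 = -0.608923
x=1.480000, y=-0.608923: f=1.099472 → y ← -0.608923 + 0.37·1.099472 = -0.202119
y(1.85) ≈ -0.2021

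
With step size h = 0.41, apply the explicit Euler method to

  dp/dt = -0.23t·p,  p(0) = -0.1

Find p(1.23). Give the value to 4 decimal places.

Euler: p_{n+1} = p_n + h·f(t_n, p_n).
t=0.000000, p=-0.100000: f=0.000000 → p ← -0.100000 + 0.41·0.000000 = -0.100000
t=0.410000, p=-0.100000: f=0.009430 → p ← -0.100000 + 0.41·0.009430 = -0.096134
t=0.820000, p=-0.096134: f=0.018131 → p ← -0.096134 + 0.41·0.018131 = -0.088700
p(1.23) ≈ -0.0887

-0.0887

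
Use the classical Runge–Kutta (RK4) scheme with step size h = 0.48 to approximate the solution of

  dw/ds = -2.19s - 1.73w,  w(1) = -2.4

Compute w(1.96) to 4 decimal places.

RK4: k1 = f(s_n, w_n); k2 = f(s_n + h/2, w_n + (h/2)·k1); k3 = f(s_n + h/2, w_n + (h/2)·k2); k4 = f(s_n + h, w_n + h·k3); w_{n+1} = w_n + (h/6)·(k1 + 2k2 + 2k3 + k4).
s=1.000000, w=-2.400000:
  k1 = f(1.000000, -2.400000) = 1.962000
  k2 = f(1.240000, -1.929120) = 0.621778
  k3 = f(1.240000, -2.250773) = 1.178238
  k4 = f(1.480000, -1.834446) = -0.067609
  w ← -2.400000 + (0.48/6)·(k1 + 2k2 + 2k3 + k4) = -1.960446
s=1.480000, w=-1.960446:
  k1 = f(1.480000, -1.960446) = 0.150372
  k2 = f(1.720000, -1.924357) = -0.437662
  k3 = f(1.720000, -2.065485) = -0.193511
  k4 = f(1.960000, -2.053331) = -0.740137
  w ← -1.960446 + (0.48/6)·(k1 + 2k2 + 2k3 + k4) = -2.108615
w(1.96) ≈ -2.1086

-2.1086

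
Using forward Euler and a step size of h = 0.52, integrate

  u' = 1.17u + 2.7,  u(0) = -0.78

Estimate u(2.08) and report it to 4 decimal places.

7.9161

Euler: u_{n+1} = u_n + h·f(t_n, u_n).
t=0.000000, u=-0.780000: f=1.787400 → u ← -0.780000 + 0.52·1.787400 = 0.149448
t=0.520000, u=0.149448: f=2.874854 → u ← 0.149448 + 0.52·2.874854 = 1.644372
t=1.040000, u=1.644372: f=4.623915 → u ← 1.644372 + 0.52·4.623915 = 4.048808
t=1.560000, u=4.048808: f=7.437106 → u ← 4.048808 + 0.52·7.437106 = 7.916103
u(2.08) ≈ 7.9161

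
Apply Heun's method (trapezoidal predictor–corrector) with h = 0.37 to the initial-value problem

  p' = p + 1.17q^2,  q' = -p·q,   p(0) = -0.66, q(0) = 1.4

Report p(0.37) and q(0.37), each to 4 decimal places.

0.2886, 1.5889

Heun on (p,q): k1 = f(s_n, state_n); k2 = f(s_n + h, state_n + h·k1); state_{n+1} = state_n + (h/2)·(k1 + k2).
0.000000: (-0.660000, 1.400000)
  k1 = (1.633200, 0.924000)
  predictor → (-0.055716, 1.741880)
  k2 = (3.494235, 0.097051)
  → (0.288575, 1.588894)
(p(0.37), q(0.37)) ≈ (0.2886, 1.5889)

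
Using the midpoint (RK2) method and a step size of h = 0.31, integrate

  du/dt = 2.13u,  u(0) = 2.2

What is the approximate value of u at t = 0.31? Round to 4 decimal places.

Midpoint: k1 = f(t_n, u_n); k2 = f(t_n + h/2, u_n + (h/2)·k1); u_{n+1} = u_n + h·k2.
t=0.000000, u=2.200000:
  k1 = f(0.000000, 2.200000) = 4.686000
  k2 = f(0.155000, 2.926330) = 6.233083
  u ← 2.200000 + 0.31·6.233083 = 4.132256
u(0.31) ≈ 4.1323

4.1323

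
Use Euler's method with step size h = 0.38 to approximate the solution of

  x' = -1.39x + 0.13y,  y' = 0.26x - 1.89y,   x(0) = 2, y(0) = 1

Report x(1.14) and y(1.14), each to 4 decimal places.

0.2437, 0.1143

Euler on (x,y): x_{n+1} = x_n + h·x', y_{n+1} = y_n + h·y'.
0.000000: (2.000000, 1.000000); f=(-2.650000, -1.370000) → (0.993000, 0.479400)
0.380000: (0.993000, 0.479400); f=(-1.317948, -0.647886) → (0.492180, 0.233203)
0.760000: (0.492180, 0.233203); f=(-0.653813, -0.312788) → (0.243731, 0.114344)
(x(1.14), y(1.14)) ≈ (0.2437, 0.1143)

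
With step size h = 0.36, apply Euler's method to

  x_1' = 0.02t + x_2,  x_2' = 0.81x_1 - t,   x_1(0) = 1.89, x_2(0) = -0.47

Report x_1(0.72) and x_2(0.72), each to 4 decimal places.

Euler on (x_1,x_2): x_1_{n+1} = x_1_n + h·x_1', x_2_{n+1} = x_2_n + h·x_2'.
0.000000: (1.890000, -0.470000); f=(-0.470000, 1.530900) → (1.720800, 0.081124)
0.360000: (1.720800, 0.081124); f=(0.088324, 1.033848) → (1.752597, 0.453309)
(x_1(0.72), x_2(0.72)) ≈ (1.7526, 0.4533)

1.7526, 0.4533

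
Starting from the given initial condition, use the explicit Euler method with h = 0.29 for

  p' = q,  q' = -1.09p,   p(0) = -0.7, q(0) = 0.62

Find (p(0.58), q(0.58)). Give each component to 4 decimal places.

-0.2762, 1.0057

Euler on (p,q): p_{n+1} = p_n + h·p', q_{n+1} = q_n + h·q'.
0.000000: (-0.700000, 0.620000); f=(0.620000, 0.763000) → (-0.520200, 0.841270)
0.290000: (-0.520200, 0.841270); f=(0.841270, 0.567018) → (-0.276232, 1.005705)
(p(0.58), q(0.58)) ≈ (-0.2762, 1.0057)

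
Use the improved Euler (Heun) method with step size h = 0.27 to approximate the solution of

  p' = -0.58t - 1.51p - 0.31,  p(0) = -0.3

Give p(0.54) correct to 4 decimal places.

-0.3176

Heun: k1 = f(t_n, p_n); k2 = f(t_n + h, p_n + h·k1); p_{n+1} = p_n + (h/2)·(k1 + k2).
t=0.000000, p=-0.300000:
  k1 = f(0.000000, -0.300000) = 0.143000
  k2 = f(0.270000, -0.261390) = -0.071901
  p ← -0.300000 + (0.27/2)·(0.143000 + (-0.071901)) = -0.290402
t=0.270000, p=-0.290402:
  k1 = f(0.270000, -0.290402) = -0.028094
  k2 = f(0.540000, -0.297987) = -0.173240
  p ← -0.290402 + (0.27/2)·(-0.028094 + (-0.173240)) = -0.317582
p(0.54) ≈ -0.3176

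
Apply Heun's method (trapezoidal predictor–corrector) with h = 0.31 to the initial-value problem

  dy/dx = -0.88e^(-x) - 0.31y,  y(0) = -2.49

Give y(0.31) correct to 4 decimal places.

Heun: k1 = f(x_n, y_n); k2 = f(x_n + h, y_n + h·k1); y_{n+1} = y_n + (h/2)·(k1 + k2).
x=0.000000, y=-2.490000:
  k1 = f(0.000000, -2.490000) = -0.108100
  k2 = f(0.310000, -2.523511) = 0.136855
  y ← -2.490000 + (0.31/2)·(-0.108100 + 0.136855) = -2.485543
y(0.31) ≈ -2.4855

-2.4855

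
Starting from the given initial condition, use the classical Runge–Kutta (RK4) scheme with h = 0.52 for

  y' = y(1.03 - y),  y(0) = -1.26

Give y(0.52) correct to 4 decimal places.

-9.3650

RK4: k1 = f(x_n, y_n); k2 = f(x_n + h/2, y_n + (h/2)·k1); k3 = f(x_n + h/2, y_n + (h/2)·k2); k4 = f(x_n + h, y_n + h·k3); y_{n+1} = y_n + (h/6)·(k1 + 2k2 + 2k3 + k4).
x=0.000000, y=-1.260000:
  k1 = f(0.000000, -1.260000) = -2.885400
  k2 = f(0.260000, -2.010204) = -6.111430
  k3 = f(0.260000, -2.848972) = -11.051082
  k4 = f(0.520000, -7.006562) = -56.308677
  y ← -1.260000 + (0.52/6)·(k1 + 2k2 + 2k3 + k4) = -9.364989
y(0.52) ≈ -9.3650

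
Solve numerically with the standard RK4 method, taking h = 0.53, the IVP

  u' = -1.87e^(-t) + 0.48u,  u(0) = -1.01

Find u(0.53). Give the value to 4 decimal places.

RK4: k1 = f(t_n, u_n); k2 = f(t_n + h/2, u_n + (h/2)·k1); k3 = f(t_n + h/2, u_n + (h/2)·k2); k4 = f(t_n + h, u_n + h·k3); u_{n+1} = u_n + (h/6)·(k1 + 2k2 + 2k3 + k4).
t=0.000000, u=-1.010000:
  k1 = f(0.000000, -1.010000) = -2.354800
  k2 = f(0.265000, -1.634022) = -2.219006
  k3 = f(0.265000, -1.598037) = -2.201733
  k4 = f(0.530000, -2.176918) = -2.145612
  u ← -1.010000 + (0.53/6)·(k1 + 2k2 + 2k3 + k4) = -2.188534
u(0.53) ≈ -2.1885

-2.1885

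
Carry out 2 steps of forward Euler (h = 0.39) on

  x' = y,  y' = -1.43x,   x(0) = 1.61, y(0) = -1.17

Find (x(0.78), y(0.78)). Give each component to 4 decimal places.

0.3472, -2.7113

Euler on (x,y): x_{n+1} = x_n + h·x', y_{n+1} = y_n + h·y'.
0.000000: (1.610000, -1.170000); f=(-1.170000, -2.302300) → (1.153700, -2.067897)
0.390000: (1.153700, -2.067897); f=(-2.067897, -1.649791) → (0.347220, -2.711315)
(x(0.78), y(0.78)) ≈ (0.3472, -2.7113)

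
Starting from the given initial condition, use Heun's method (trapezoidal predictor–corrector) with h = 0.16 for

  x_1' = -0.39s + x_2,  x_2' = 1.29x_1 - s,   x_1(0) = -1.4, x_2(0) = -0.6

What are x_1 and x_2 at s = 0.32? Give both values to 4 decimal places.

Heun on (x_1,x_2): k1 = f(s_n, state_n); k2 = f(s_n + h, state_n + h·k1); state_{n+1} = state_n + (h/2)·(k1 + k2).
0.000000: (-1.400000, -0.600000)
  k1 = (-0.600000, -1.806000)
  predictor → (-1.496000, -0.888960)
  k2 = (-0.951360, -2.089840)
  → (-1.524109, -0.911667)
0.160000: (-1.524109, -0.911667)
  k1 = (-0.974067, -2.126100)
  predictor → (-1.679960, -1.251843)
  k2 = (-1.376643, -2.487148)
  → (-1.712166, -1.280727)
(x_1(0.32), x_2(0.32)) ≈ (-1.7122, -1.2807)

-1.7122, -1.2807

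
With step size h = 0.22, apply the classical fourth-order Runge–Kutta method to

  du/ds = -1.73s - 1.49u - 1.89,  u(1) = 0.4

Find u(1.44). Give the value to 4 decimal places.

-1.0967

RK4: k1 = f(s_n, u_n); k2 = f(s_n + h/2, u_n + (h/2)·k1); k3 = f(s_n + h/2, u_n + (h/2)·k2); k4 = f(s_n + h, u_n + h·k3); u_{n+1} = u_n + (h/6)·(k1 + 2k2 + 2k3 + k4).
s=1.000000, u=0.400000:
  k1 = f(1.000000, 0.400000) = -4.216000
  k2 = f(1.110000, -0.063760) = -3.715298
  k3 = f(1.110000, -0.008683) = -3.797363
  k4 = f(1.220000, -0.435420) = -3.351824
  u ← 0.400000 + (0.22/6)·(k1 + 2k2 + 2k3 + k4) = -0.428415
s=1.220000, u=-0.428415:
  k1 = f(1.220000, -0.428415) = -3.362261
  k2 = f(1.330000, -0.798264) = -3.001487
  k3 = f(1.330000, -0.758579) = -3.060618
  k4 = f(1.440000, -1.101751) = -2.739591
  u ← -0.428415 + (0.22/6)·(k1 + 2k2 + 2k3 + k4) = -1.096704
u(1.44) ≈ -1.0967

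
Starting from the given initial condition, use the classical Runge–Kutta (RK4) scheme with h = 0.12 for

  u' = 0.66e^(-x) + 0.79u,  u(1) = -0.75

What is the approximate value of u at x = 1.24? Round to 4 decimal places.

RK4: k1 = f(x_n, u_n); k2 = f(x_n + h/2, u_n + (h/2)·k1); k3 = f(x_n + h/2, u_n + (h/2)·k2); k4 = f(x_n + h, u_n + h·k3); u_{n+1} = u_n + (h/6)·(k1 + 2k2 + 2k3 + k4).
x=1.000000, u=-0.750000:
  k1 = f(1.000000, -0.750000) = -0.349700
  k2 = f(1.060000, -0.770982) = -0.380415
  k3 = f(1.060000, -0.772825) = -0.381871
  k4 = f(1.120000, -0.795824) = -0.413357
  u ← -0.750000 + (0.12/6)·(k1 + 2k2 + 2k3 + k4) = -0.795753
x=1.120000, u=-0.795753:
  k1 = f(1.120000, -0.795753) = -0.413300
  k2 = f(1.180000, -0.820551) = -0.445431
  k3 = f(1.180000, -0.822478) = -0.446954
  k4 = f(1.240000, -0.849387) = -0.480022
  u ← -0.795753 + (0.12/6)·(k1 + 2k2 + 2k3 + k4) = -0.849314
u(1.24) ≈ -0.8493

-0.8493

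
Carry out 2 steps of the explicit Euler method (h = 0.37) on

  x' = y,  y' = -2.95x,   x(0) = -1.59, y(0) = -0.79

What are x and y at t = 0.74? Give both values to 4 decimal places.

-1.5325, 3.0000

Euler on (x,y): x_{n+1} = x_n + h·x', y_{n+1} = y_n + h·y'.
0.000000: (-1.590000, -0.790000); f=(-0.790000, 4.690500) → (-1.882300, 0.945485)
0.370000: (-1.882300, 0.945485); f=(0.945485, 5.552785) → (-1.532471, 3.000015)
(x(0.74), y(0.74)) ≈ (-1.5325, 3.0000)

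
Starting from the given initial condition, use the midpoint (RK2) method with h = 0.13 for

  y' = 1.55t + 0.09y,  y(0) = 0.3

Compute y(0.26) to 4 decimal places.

0.3598

Midpoint: k1 = f(t_n, y_n); k2 = f(t_n + h/2, y_n + (h/2)·k1); y_{n+1} = y_n + h·k2.
t=0.000000, y=0.300000:
  k1 = f(0.000000, 0.300000) = 0.027000
  k2 = f(0.065000, 0.301755) = 0.127908
  y ← 0.300000 + 0.13·0.127908 = 0.316628
t=0.130000, y=0.316628:
  k1 = f(0.130000, 0.316628) = 0.229997
  k2 = f(0.195000, 0.331578) = 0.332092
  y ← 0.316628 + 0.13·0.332092 = 0.359800
y(0.26) ≈ 0.3598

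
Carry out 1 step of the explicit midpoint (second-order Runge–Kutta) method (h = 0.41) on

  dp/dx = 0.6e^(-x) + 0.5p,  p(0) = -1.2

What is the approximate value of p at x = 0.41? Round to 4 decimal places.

Midpoint: k1 = f(x_n, p_n); k2 = f(x_n + h/2, p_n + (h/2)·k1); p_{n+1} = p_n + h·k2.
x=0.000000, p=-1.200000:
  k1 = f(0.000000, -1.200000) = 0.000000
  k2 = f(0.205000, -1.200000) = -0.111212
  p ← -1.200000 + 0.41·(-0.111212) = -1.245597
p(0.41) ≈ -1.2456

-1.2456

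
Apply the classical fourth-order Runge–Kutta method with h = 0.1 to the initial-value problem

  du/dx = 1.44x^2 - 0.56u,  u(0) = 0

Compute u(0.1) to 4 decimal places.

RK4: k1 = f(x_n, u_n); k2 = f(x_n + h/2, u_n + (h/2)·k1); k3 = f(x_n + h/2, u_n + (h/2)·k2); k4 = f(x_n + h, u_n + h·k3); u_{n+1} = u_n + (h/6)·(k1 + 2k2 + 2k3 + k4).
x=0.000000, u=0.000000:
  k1 = f(0.000000, 0.000000) = 0.000000
  k2 = f(0.050000, 0.000000) = 0.003600
  k3 = f(0.050000, 0.000180) = 0.003499
  k4 = f(0.100000, 0.000350) = 0.014204
  u ← 0.000000 + (0.1/6)·(k1 + 2k2 + 2k3 + k4) = 0.000473
u(0.1) ≈ 0.0005

0.0005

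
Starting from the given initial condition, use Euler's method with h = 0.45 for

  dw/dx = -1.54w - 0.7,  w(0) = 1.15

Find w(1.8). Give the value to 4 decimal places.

-0.4403

Euler: w_{n+1} = w_n + h·f(x_n, w_n).
x=0.000000, w=1.150000: f=-2.471000 → w ← 1.150000 + 0.45·(-2.471000) = 0.038050
x=0.450000, w=0.038050: f=-0.758597 → w ← 0.038050 + 0.45·(-0.758597) = -0.303319
x=0.900000, w=-0.303319: f=-0.232889 → w ← -0.303319 + 0.45·(-0.232889) = -0.408119
x=1.350000, w=-0.408119: f=-0.071497 → w ← -0.408119 + 0.45·(-0.071497) = -0.440292
w(1.8) ≈ -0.4403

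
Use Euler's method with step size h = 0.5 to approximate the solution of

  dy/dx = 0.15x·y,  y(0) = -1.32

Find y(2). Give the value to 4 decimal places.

Euler: y_{n+1} = y_n + h·f(x_n, y_n).
x=0.000000, y=-1.320000: f=0.000000 → y ← -1.320000 + 0.5·0.000000 = -1.320000
x=0.500000, y=-1.320000: f=-0.099000 → y ← -1.320000 + 0.5·(-0.099000) = -1.369500
x=1.000000, y=-1.369500: f=-0.205425 → y ← -1.369500 + 0.5·(-0.205425) = -1.472213
x=1.500000, y=-1.472213: f=-0.331248 → y ← -1.472213 + 0.5·(-0.331248) = -1.637836
y(2) ≈ -1.6378

-1.6378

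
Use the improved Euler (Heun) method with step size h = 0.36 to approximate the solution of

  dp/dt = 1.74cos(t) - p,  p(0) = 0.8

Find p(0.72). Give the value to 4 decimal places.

1.1683

Heun: k1 = f(t_n, p_n); k2 = f(t_n + h, p_n + h·k1); p_{n+1} = p_n + (h/2)·(k1 + k2).
t=0.000000, p=0.800000:
  k1 = f(0.000000, 0.800000) = 0.940000
  k2 = f(0.360000, 1.138400) = 0.490060
  p ← 0.800000 + (0.36/2)·(0.940000 + 0.490060) = 1.057411
t=0.360000, p=1.057411:
  k1 = f(0.360000, 1.057411) = 0.571050
  k2 = f(0.720000, 1.262989) = 0.045153
  p ← 1.057411 + (0.36/2)·(0.571050 + 0.045153) = 1.168327
p(0.72) ≈ 1.1683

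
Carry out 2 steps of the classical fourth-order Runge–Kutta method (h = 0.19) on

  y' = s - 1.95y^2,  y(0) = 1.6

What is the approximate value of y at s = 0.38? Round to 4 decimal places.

RK4: k1 = f(s_n, y_n); k2 = f(s_n + h/2, y_n + (h/2)·k1); k3 = f(s_n + h/2, y_n + (h/2)·k2); k4 = f(s_n + h, y_n + h·k3); y_{n+1} = y_n + (h/6)·(k1 + 2k2 + 2k3 + k4).
s=0.000000, y=1.600000:
  k1 = f(0.000000, 1.600000) = -4.992000
  k2 = f(0.095000, 1.125760) = -2.376304
  k3 = f(0.095000, 1.374251) = -3.587704
  k4 = f(0.190000, 0.918336) = -1.454516
  y ← 1.600000 + (0.19/6)·(k1 + 2k2 + 2k3 + k4) = 1.018140
s=0.190000, y=1.018140:
  k1 = f(0.190000, 1.018140) = -1.831387
  k2 = f(0.285000, 0.844158) = -1.104575
  k3 = f(0.285000, 0.913205) = -1.341190
  k4 = f(0.380000, 0.763314) = -0.756163
  y ← 1.018140 + (0.19/6)·(k1 + 2k2 + 2k3 + k4) = 0.781302
y(0.38) ≈ 0.7813

0.7813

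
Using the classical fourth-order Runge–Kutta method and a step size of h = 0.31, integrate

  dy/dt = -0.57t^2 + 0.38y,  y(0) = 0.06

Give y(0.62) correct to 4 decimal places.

0.0279

RK4: k1 = f(t_n, y_n); k2 = f(t_n + h/2, y_n + (h/2)·k1); k3 = f(t_n + h/2, y_n + (h/2)·k2); k4 = f(t_n + h, y_n + h·k3); y_{n+1} = y_n + (h/6)·(k1 + 2k2 + 2k3 + k4).
t=0.000000, y=0.060000:
  k1 = f(0.000000, 0.060000) = 0.022800
  k2 = f(0.155000, 0.063534) = 0.010449
  k3 = f(0.155000, 0.061620) = 0.009721
  k4 = f(0.310000, 0.063014) = -0.030832
  y ← 0.060000 + (0.31/6)·(k1 + 2k2 + 2k3 + k4) = 0.061669
t=0.310000, y=0.061669:
  k1 = f(0.310000, 0.061669) = -0.031343
  k2 = f(0.465000, 0.056811) = -0.101660
  k3 = f(0.465000, 0.045912) = -0.105802
  k4 = f(0.620000, 0.028871) = -0.208137
  y ← 0.061669 + (0.31/6)·(k1 + 2k2 + 2k3 + k4) = 0.027858
y(0.62) ≈ 0.0279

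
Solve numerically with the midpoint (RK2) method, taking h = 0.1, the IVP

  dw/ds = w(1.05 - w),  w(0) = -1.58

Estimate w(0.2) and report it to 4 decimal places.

Midpoint: k1 = f(s_n, w_n); k2 = f(s_n + h/2, w_n + (h/2)·k1); w_{n+1} = w_n + h·k2.
s=0.000000, w=-1.580000:
  k1 = f(0.000000, -1.580000) = -4.155400
  k2 = f(0.050000, -1.787770) = -5.073280
  w ← -1.580000 + 0.1·(-5.073280) = -2.087328
s=0.100000, w=-2.087328:
  k1 = f(0.100000, -2.087328) = -6.548633
  k2 = f(0.150000, -2.414760) = -8.366562
  w ← -2.087328 + 0.1·(-8.366562) = -2.923984
w(0.2) ≈ -2.9240

-2.9240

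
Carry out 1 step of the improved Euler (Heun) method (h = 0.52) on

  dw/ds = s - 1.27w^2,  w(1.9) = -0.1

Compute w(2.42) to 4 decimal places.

Heun: k1 = f(s_n, w_n); k2 = f(s_n + h, w_n + h·k1); w_{n+1} = w_n + (h/2)·(k1 + k2).
s=1.900000, w=-0.100000:
  k1 = f(1.900000, -0.100000) = 1.887300
  k2 = f(2.420000, 0.881396) = 1.433389
  w ← -0.100000 + (0.52/2)·(1.887300 + 1.433389) = 0.763379
w(2.42) ≈ 0.7634

0.7634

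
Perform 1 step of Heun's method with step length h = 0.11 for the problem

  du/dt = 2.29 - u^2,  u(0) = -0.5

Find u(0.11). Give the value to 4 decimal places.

-0.2660

Heun: k1 = f(t_n, u_n); k2 = f(t_n + h, u_n + h·k1); u_{n+1} = u_n + (h/2)·(k1 + k2).
t=0.000000, u=-0.500000:
  k1 = f(0.000000, -0.500000) = 2.040000
  k2 = f(0.110000, -0.275600) = 2.214045
  u ← -0.500000 + (0.11/2)·(2.040000 + 2.214045) = -0.266028
u(0.11) ≈ -0.2660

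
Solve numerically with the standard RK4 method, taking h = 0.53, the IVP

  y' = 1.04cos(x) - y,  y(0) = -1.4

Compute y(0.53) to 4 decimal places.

RK4: k1 = f(x_n, y_n); k2 = f(x_n + h/2, y_n + (h/2)·k1); k3 = f(x_n + h/2, y_n + (h/2)·k2); k4 = f(x_n + h, y_n + h·k3); y_{n+1} = y_n + (h/6)·(k1 + 2k2 + 2k3 + k4).
x=0.000000, y=-1.400000:
  k1 = f(0.000000, -1.400000) = 2.440000
  k2 = f(0.265000, -0.753400) = 1.757096
  k3 = f(0.265000, -0.934370) = 1.938066
  k4 = f(0.530000, -0.372825) = 1.270145
  y ← -1.400000 + (0.53/6)·(k1 + 2k2 + 2k3 + k4) = -0.419459
y(0.53) ≈ -0.4195

-0.4195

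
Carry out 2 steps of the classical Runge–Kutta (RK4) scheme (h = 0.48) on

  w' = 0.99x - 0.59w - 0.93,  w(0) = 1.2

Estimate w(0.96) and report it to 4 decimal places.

0.3806

RK4: k1 = f(x_n, w_n); k2 = f(x_n + h/2, w_n + (h/2)·k1); k3 = f(x_n + h/2, w_n + (h/2)·k2); k4 = f(x_n + h, w_n + h·k3); w_{n+1} = w_n + (h/6)·(k1 + 2k2 + 2k3 + k4).
x=0.000000, w=1.200000:
  k1 = f(0.000000, 1.200000) = -1.638000
  k2 = f(0.240000, 0.806880) = -1.168459
  k3 = f(0.240000, 0.919570) = -1.234946
  k4 = f(0.480000, 0.607226) = -0.813063
  w ← 1.200000 + (0.48/6)·(k1 + 2k2 + 2k3 + k4) = 0.619370
x=0.480000, w=0.619370:
  k1 = f(0.480000, 0.619370) = -0.820228
  k2 = f(0.720000, 0.422515) = -0.466484
  k3 = f(0.720000, 0.507414) = -0.516574
  k4 = f(0.960000, 0.371414) = -0.198735
  w ← 0.619370 + (0.48/6)·(k1 + 2k2 + 2k3 + k4) = 0.380564
w(0.96) ≈ 0.3806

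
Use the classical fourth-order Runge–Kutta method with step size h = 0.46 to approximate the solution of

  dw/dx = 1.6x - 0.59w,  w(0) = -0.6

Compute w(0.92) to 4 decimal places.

RK4: k1 = f(x_n, w_n); k2 = f(x_n + h/2, w_n + (h/2)·k1); k3 = f(x_n + h/2, w_n + (h/2)·k2); k4 = f(x_n + h, w_n + h·k3); w_{n+1} = w_n + (h/6)·(k1 + 2k2 + 2k3 + k4).
x=0.000000, w=-0.600000:
  k1 = f(0.000000, -0.600000) = 0.354000
  k2 = f(0.230000, -0.518580) = 0.673962
  k3 = f(0.230000, -0.444989) = 0.630543
  k4 = f(0.460000, -0.309950) = 0.918871
  w ← -0.600000 + (0.46/6)·(k1 + 2k2 + 2k3 + k4) = -0.302389
x=0.460000, w=-0.302389:
  k1 = f(0.460000, -0.302389) = 0.914410
  k2 = f(0.690000, -0.092075) = 1.158324
  k3 = f(0.690000, -0.035975) = 1.125225
  k4 = f(0.920000, 0.215214) = 1.345024
  w ← -0.302389 + (0.46/6)·(k1 + 2k2 + 2k3 + k4) = 0.220978
w(0.92) ≈ 0.2210

0.2210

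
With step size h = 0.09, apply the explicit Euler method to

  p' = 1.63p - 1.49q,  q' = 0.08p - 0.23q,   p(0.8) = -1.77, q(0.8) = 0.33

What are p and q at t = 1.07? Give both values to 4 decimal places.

Euler on (p,q): p_{n+1} = p_n + h·p', q_{n+1} = q_n + h·q'.
0.800000: (-1.770000, 0.330000); f=(-3.376800, -0.217500) → (-2.073912, 0.310425)
0.890000: (-2.073912, 0.310425); f=(-3.843010, -0.237311) → (-2.419783, 0.289067)
0.980000: (-2.419783, 0.289067); f=(-4.374956, -0.260068) → (-2.813529, 0.265661)
(p(1.07), q(1.07)) ≈ (-2.8135, 0.2657)

-2.8135, 0.2657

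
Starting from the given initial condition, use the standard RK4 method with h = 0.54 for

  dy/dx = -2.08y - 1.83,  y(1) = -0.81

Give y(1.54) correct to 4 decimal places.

RK4: k1 = f(x_n, y_n); k2 = f(x_n + h/2, y_n + (h/2)·k1); k3 = f(x_n + h/2, y_n + (h/2)·k2); k4 = f(x_n + h, y_n + h·k3); y_{n+1} = y_n + (h/6)·(k1 + 2k2 + 2k3 + k4).
x=1.000000, y=-0.810000:
  k1 = f(1.000000, -0.810000) = -0.145200
  k2 = f(1.270000, -0.849204) = -0.063656
  k3 = f(1.270000, -0.827187) = -0.109451
  k4 = f(1.540000, -0.869104) = -0.022265
  y ← -0.810000 + (0.54/6)·(k1 + 2k2 + 2k3 + k4) = -0.856231
y(1.54) ≈ -0.8562

-0.8562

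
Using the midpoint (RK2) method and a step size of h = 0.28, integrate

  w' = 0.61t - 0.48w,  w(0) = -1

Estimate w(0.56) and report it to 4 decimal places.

-0.6755

Midpoint: k1 = f(t_n, w_n); k2 = f(t_n + h/2, w_n + (h/2)·k1); w_{n+1} = w_n + h·k2.
t=0.000000, w=-1.000000:
  k1 = f(0.000000, -1.000000) = 0.480000
  k2 = f(0.140000, -0.932800) = 0.533144
  w ← -1.000000 + 0.28·0.533144 = -0.850720
t=0.280000, w=-0.850720:
  k1 = f(0.280000, -0.850720) = 0.579145
  k2 = f(0.420000, -0.769639) = 0.625627
  w ← -0.850720 + 0.28·0.625627 = -0.675544
w(0.56) ≈ -0.6755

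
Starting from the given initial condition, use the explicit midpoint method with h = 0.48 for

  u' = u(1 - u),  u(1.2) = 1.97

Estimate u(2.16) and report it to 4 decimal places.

Midpoint: k1 = f(s_n, u_n); k2 = f(s_n + h/2, u_n + (h/2)·k1); u_{n+1} = u_n + h·k2.
s=1.200000, u=1.970000:
  k1 = f(1.200000, 1.970000) = -1.910900
  k2 = f(1.440000, 1.511384) = -0.772898
  u ← 1.970000 + 0.48·(-0.772898) = 1.599009
s=1.680000, u=1.599009:
  k1 = f(1.680000, 1.599009) = -0.957821
  k2 = f(1.920000, 1.369132) = -0.505391
  u ← 1.599009 + 0.48·(-0.505391) = 1.356422
u(2.16) ≈ 1.3564

1.3564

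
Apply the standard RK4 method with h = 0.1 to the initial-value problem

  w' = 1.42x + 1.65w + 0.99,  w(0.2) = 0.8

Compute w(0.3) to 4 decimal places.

RK4: k1 = f(x_n, w_n); k2 = f(x_n + h/2, w_n + (h/2)·k1); k3 = f(x_n + h/2, w_n + (h/2)·k2); k4 = f(x_n + h, w_n + h·k3); w_{n+1} = w_n + (h/6)·(k1 + 2k2 + 2k3 + k4).
x=0.200000, w=0.800000:
  k1 = f(0.200000, 0.800000) = 2.594000
  k2 = f(0.250000, 0.929700) = 2.879005
  k3 = f(0.250000, 0.943950) = 2.902518
  k4 = f(0.300000, 1.090252) = 3.214915
  w ← 0.800000 + (0.1/6)·(k1 + 2k2 + 2k3 + k4) = 1.089533
w(0.3) ≈ 1.0895

1.0895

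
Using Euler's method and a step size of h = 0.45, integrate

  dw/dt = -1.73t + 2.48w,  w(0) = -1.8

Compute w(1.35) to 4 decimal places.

Euler: w_{n+1} = w_n + h·f(t_n, w_n).
t=0.000000, w=-1.800000: f=-4.464000 → w ← -1.800000 + 0.45·(-4.464000) = -3.808800
t=0.450000, w=-3.808800: f=-10.224324 → w ← -3.808800 + 0.45·(-10.224324) = -8.409746
t=0.900000, w=-8.409746: f=-22.413170 → w ← -8.409746 + 0.45·(-22.413170) = -18.495672
w(1.35) ≈ -18.4957

-18.4957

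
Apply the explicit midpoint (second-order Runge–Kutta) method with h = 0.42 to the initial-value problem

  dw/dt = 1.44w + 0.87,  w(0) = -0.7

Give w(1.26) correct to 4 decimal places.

-1.1517

Midpoint: k1 = f(t_n, w_n); k2 = f(t_n + h/2, w_n + (h/2)·k1); w_{n+1} = w_n + h·k2.
t=0.000000, w=-0.700000:
  k1 = f(0.000000, -0.700000) = -0.138000
  k2 = f(0.210000, -0.728980) = -0.179731
  w ← -0.700000 + 0.42·(-0.179731) = -0.775487
t=0.420000, w=-0.775487:
  k1 = f(0.420000, -0.775487) = -0.246701
  k2 = f(0.630000, -0.827294) = -0.321304
  w ← -0.775487 + 0.42·(-0.321304) = -0.910435
t=0.840000, w=-0.910435:
  k1 = f(0.840000, -0.910435) = -0.441026
  k2 = f(1.050000, -1.003050) = -0.574392
  w ← -0.910435 + 0.42·(-0.574392) = -1.151680
w(1.26) ≈ -1.1517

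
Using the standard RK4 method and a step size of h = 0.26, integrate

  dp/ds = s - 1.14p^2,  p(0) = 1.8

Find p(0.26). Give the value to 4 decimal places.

1.2003

RK4: k1 = f(s_n, p_n); k2 = f(s_n + h/2, p_n + (h/2)·k1); k3 = f(s_n + h/2, p_n + (h/2)·k2); k4 = f(s_n + h, p_n + h·k3); p_{n+1} = p_n + (h/6)·(k1 + 2k2 + 2k3 + k4).
s=0.000000, p=1.800000:
  k1 = f(0.000000, 1.800000) = -3.693600
  k2 = f(0.130000, 1.319832) = -1.855830
  k3 = f(0.130000, 1.558742) = -2.639832
  k4 = f(0.260000, 1.113644) = -1.153831
  p ← 1.800000 + (0.26/6)·(k1 + 2k2 + 2k3 + k4) = 1.200321
p(0.26) ≈ 1.2003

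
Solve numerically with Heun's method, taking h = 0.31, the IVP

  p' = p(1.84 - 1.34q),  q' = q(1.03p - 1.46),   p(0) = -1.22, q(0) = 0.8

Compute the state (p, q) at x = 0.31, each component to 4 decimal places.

-1.7564, 0.4041

Heun on (p,q): k1 = f(x_n, state_n); k2 = f(x_n + h, state_n + h·k1); state_{n+1} = state_n + (h/2)·(k1 + k2).
0.000000: (-1.220000, 0.800000)
  k1 = (-0.936960, -2.173280)
  predictor → (-1.510458, 0.126283)
  k2 = (-2.523643, -0.380841)
  → (-1.756393, 0.404111)
(p(0.31), q(0.31)) ≈ (-1.7564, 0.4041)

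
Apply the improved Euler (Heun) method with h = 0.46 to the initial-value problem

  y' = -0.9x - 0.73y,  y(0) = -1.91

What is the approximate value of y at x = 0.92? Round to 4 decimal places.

Heun: k1 = f(x_n, y_n); k2 = f(x_n + h, y_n + h·k1); y_{n+1} = y_n + (h/2)·(k1 + k2).
x=0.000000, y=-1.910000:
  k1 = f(0.000000, -1.910000) = 1.394300
  k2 = f(0.460000, -1.268622) = 0.512094
  y ← -1.910000 + (0.46/2)·(1.394300 + 0.512094) = -1.471529
x=0.460000, y=-1.471529:
  k1 = f(0.460000, -1.471529) = 0.660216
  k2 = f(0.920000, -1.167830) = 0.024516
  y ← -1.471529 + (0.46/2)·(0.660216 + 0.024516) = -1.314041
y(0.92) ≈ -1.3140

-1.3140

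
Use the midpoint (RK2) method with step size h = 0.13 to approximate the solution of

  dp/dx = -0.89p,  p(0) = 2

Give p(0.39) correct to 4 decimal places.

1.4147

Midpoint: k1 = f(x_n, p_n); k2 = f(x_n + h/2, p_n + (h/2)·k1); p_{n+1} = p_n + h·k2.
x=0.000000, p=2.000000:
  k1 = f(0.000000, 2.000000) = -1.780000
  k2 = f(0.065000, 1.884300) = -1.677027
  p ← 2.000000 + 0.13·(-1.677027) = 1.781986
x=0.130000, p=1.781986:
  k1 = f(0.130000, 1.781986) = -1.585968
  k2 = f(0.195000, 1.678899) = -1.494220
  p ← 1.781986 + 0.13·(-1.494220) = 1.587738
x=0.260000, p=1.587738:
  k1 = f(0.260000, 1.587738) = -1.413087
  k2 = f(0.325000, 1.495887) = -1.331340
  p ← 1.587738 + 0.13·(-1.331340) = 1.414664
p(0.39) ≈ 1.4147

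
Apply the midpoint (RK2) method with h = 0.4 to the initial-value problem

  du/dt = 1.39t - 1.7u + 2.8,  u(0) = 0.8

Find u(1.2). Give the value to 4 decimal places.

2.0860

Midpoint: k1 = f(t_n, u_n); k2 = f(t_n + h/2, u_n + (h/2)·k1); u_{n+1} = u_n + h·k2.
t=0.000000, u=0.800000:
  k1 = f(0.000000, 0.800000) = 1.440000
  k2 = f(0.200000, 1.088000) = 1.228400
  u ← 0.800000 + 0.4·1.228400 = 1.291360
t=0.400000, u=1.291360:
  k1 = f(0.400000, 1.291360) = 1.160688
  k2 = f(0.600000, 1.523498) = 1.044054
  u ← 1.291360 + 0.4·1.044054 = 1.708982
t=0.800000, u=1.708982:
  k1 = f(0.800000, 1.708982) = 1.006731
  k2 = f(1.000000, 1.910328) = 0.942443
  u ← 1.708982 + 0.4·0.942443 = 2.085959
u(1.2) ≈ 2.0860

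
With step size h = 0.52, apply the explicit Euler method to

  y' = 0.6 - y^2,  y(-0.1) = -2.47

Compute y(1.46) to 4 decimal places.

-223.2126

Euler: y_{n+1} = y_n + h·f(t_n, y_n).
t=-0.100000, y=-2.470000: f=-5.500900 → y ← -2.470000 + 0.52·(-5.500900) = -5.330468
t=0.420000, y=-5.330468: f=-27.813889 → y ← -5.330468 + 0.52·(-27.813889) = -19.793690
t=0.940000, y=-19.793690: f=-391.190177 → y ← -19.793690 + 0.52·(-391.190177) = -223.212582
y(1.46) ≈ -223.2126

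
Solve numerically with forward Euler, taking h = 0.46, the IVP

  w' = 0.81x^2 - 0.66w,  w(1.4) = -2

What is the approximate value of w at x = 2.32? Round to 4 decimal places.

Euler: w_{n+1} = w_n + h·f(x_n, w_n).
x=1.400000, w=-2.000000: f=2.907600 → w ← -2.000000 + 0.46·2.907600 = -0.662504
x=1.860000, w=-0.662504: f=3.239529 → w ← -0.662504 + 0.46·3.239529 = 0.827679
w(2.32) ≈ 0.8277

0.8277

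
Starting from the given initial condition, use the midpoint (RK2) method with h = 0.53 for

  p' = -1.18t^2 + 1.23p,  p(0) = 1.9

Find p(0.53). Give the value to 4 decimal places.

3.4984

Midpoint: k1 = f(t_n, p_n); k2 = f(t_n + h/2, p_n + (h/2)·k1); p_{n+1} = p_n + h·k2.
t=0.000000, p=1.900000:
  k1 = f(0.000000, 1.900000) = 2.337000
  k2 = f(0.265000, 2.519305) = 3.015880
  p ← 1.900000 + 0.53·3.015880 = 3.498416
p(0.53) ≈ 3.4984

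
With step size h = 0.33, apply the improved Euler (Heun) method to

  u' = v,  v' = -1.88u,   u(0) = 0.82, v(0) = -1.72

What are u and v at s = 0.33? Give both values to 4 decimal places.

Heun on (u,v): k1 = f(s_n, state_n); k2 = f(s_n + h, state_n + h·k1); state_{n+1} = state_n + (h/2)·(k1 + k2).
0.000000: (0.820000, -1.720000)
  k1 = (-1.720000, -1.541600)
  predictor → (0.252400, -2.228728)
  k2 = (-2.228728, -0.474512)
  → (0.168460, -2.052658)
(u(0.33), v(0.33)) ≈ (0.1685, -2.0527)

0.1685, -2.0527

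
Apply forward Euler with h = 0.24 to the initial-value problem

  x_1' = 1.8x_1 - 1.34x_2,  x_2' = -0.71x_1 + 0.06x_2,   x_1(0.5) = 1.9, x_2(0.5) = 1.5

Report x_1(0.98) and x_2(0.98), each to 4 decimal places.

2.8202, 0.8337

Euler on (x_1,x_2): x_1_{n+1} = x_1_n + h·x_1', x_2_{n+1} = x_2_n + h·x_2'.
0.500000: (1.900000, 1.500000); f=(1.410000, -1.259000) → (2.238400, 1.197840)
0.740000: (2.238400, 1.197840); f=(2.424014, -1.517394) → (2.820163, 0.833666)
(x_1(0.98), x_2(0.98)) ≈ (2.8202, 0.8337)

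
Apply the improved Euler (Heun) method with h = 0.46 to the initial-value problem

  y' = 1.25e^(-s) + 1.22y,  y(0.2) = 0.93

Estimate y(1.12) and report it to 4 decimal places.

Heun: k1 = f(s_n, y_n); k2 = f(s_n + h, y_n + h·k1); y_{n+1} = y_n + (h/2)·(k1 + k2).
s=0.200000, y=0.930000:
  k1 = f(0.200000, 0.930000) = 2.158013
  k2 = f(0.660000, 1.922686) = 2.991741
  y ← 0.930000 + (0.46/2)·(2.158013 + 2.991741) = 2.114444
s=0.660000, y=2.114444:
  k1 = f(0.660000, 2.114444) = 3.225685
  k2 = f(1.120000, 3.598259) = 4.797726
  y ← 2.114444 + (0.46/2)·(3.225685 + 4.797726) = 3.959828
y(1.12) ≈ 3.9598

3.9598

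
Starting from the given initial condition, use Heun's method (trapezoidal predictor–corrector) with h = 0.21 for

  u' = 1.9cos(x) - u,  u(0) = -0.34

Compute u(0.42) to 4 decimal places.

0.3985

Heun: k1 = f(x_n, u_n); k2 = f(x_n + h, u_n + h·k1); u_{n+1} = u_n + (h/2)·(k1 + k2).
x=0.000000, u=-0.340000:
  k1 = f(0.000000, -0.340000) = 2.240000
  k2 = f(0.210000, 0.130400) = 1.727859
  u ← -0.340000 + (0.21/2)·(2.240000 + 1.727859) = 0.076625
x=0.210000, u=0.076625:
  k1 = f(0.210000, 0.076625) = 1.781634
  k2 = f(0.420000, 0.450768) = 1.284101
  u ← 0.076625 + (0.21/2)·(1.781634 + 1.284101) = 0.398527
u(0.42) ≈ 0.3985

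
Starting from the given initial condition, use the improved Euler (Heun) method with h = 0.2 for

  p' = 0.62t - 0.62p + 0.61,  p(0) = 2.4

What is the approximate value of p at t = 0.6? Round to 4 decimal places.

Heun: k1 = f(t_n, p_n); k2 = f(t_n + h, p_n + h·k1); p_{n+1} = p_n + (h/2)·(k1 + k2).
t=0.000000, p=2.400000:
  k1 = f(0.000000, 2.400000) = -0.878000
  k2 = f(0.200000, 2.224400) = -0.645128
  p ← 2.400000 + (0.2/2)·(-0.878000 + (-0.645128)) = 2.247687
t=0.200000, p=2.247687:
  k1 = f(0.200000, 2.247687) = -0.659566
  k2 = f(0.400000, 2.115774) = -0.453780
  p ← 2.247687 + (0.2/2)·(-0.659566 + (-0.453780)) = 2.136353
t=0.400000, p=2.136353:
  k1 = f(0.400000, 2.136353) = -0.466539
  k2 = f(0.600000, 2.043045) = -0.284688
  p ← 2.136353 + (0.2/2)·(-0.466539 + (-0.284688)) = 2.061230
p(0.6) ≈ 2.0612

2.0612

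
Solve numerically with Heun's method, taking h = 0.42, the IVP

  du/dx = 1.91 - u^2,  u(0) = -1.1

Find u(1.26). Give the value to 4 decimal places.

Heun: k1 = f(x_n, u_n); k2 = f(x_n + h, u_n + h·k1); u_{n+1} = u_n + (h/2)·(k1 + k2).
x=0.000000, u=-1.100000:
  k1 = f(0.000000, -1.100000) = 0.700000
  k2 = f(0.420000, -0.806000) = 1.260364
  u ← -1.100000 + (0.42/2)·(0.700000 + 1.260364) = -0.688324
x=0.420000, u=-0.688324:
  k1 = f(0.420000, -0.688324) = 1.436211
  k2 = f(0.840000, -0.085115) = 1.902755
  u ← -0.688324 + (0.42/2)·(1.436211 + 1.902755) = 0.012859
x=0.840000, u=0.012859:
  k1 = f(0.840000, 0.012859) = 1.909835
  k2 = f(1.260000, 0.814990) = 1.245792
  u ← 0.012859 + (0.42/2)·(1.909835 + 1.245792) = 0.675541
u(1.26) ≈ 0.6755

0.6755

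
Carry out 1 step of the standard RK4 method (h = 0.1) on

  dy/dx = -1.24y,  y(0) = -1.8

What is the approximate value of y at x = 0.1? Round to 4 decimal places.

-1.5901

RK4: k1 = f(x_n, y_n); k2 = f(x_n + h/2, y_n + (h/2)·k1); k3 = f(x_n + h/2, y_n + (h/2)·k2); k4 = f(x_n + h, y_n + h·k3); y_{n+1} = y_n + (h/6)·(k1 + 2k2 + 2k3 + k4).
x=0.000000, y=-1.800000:
  k1 = f(0.000000, -1.800000) = 2.232000
  k2 = f(0.050000, -1.688400) = 2.093616
  k3 = f(0.050000, -1.695319) = 2.102196
  k4 = f(0.100000, -1.589780) = 1.971328
  y ← -1.800000 + (0.1/6)·(k1 + 2k2 + 2k3 + k4) = -1.590084
y(0.1) ≈ -1.5901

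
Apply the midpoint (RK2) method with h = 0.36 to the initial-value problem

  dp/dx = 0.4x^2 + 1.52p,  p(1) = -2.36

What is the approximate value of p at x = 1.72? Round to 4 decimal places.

Midpoint: k1 = f(x_n, p_n); k2 = f(x_n + h/2, p_n + (h/2)·k1); p_{n+1} = p_n + h·k2.
x=1.000000, p=-2.360000:
  k1 = f(1.000000, -2.360000) = -3.187200
  k2 = f(1.180000, -2.933696) = -3.902258
  p ← -2.360000 + 0.36·(-3.902258) = -3.764813
x=1.360000, p=-3.764813:
  k1 = f(1.360000, -3.764813) = -4.982676
  k2 = f(1.540000, -4.661694) = -6.137136
  p ← -3.764813 + 0.36·(-6.137136) = -5.974182
p(1.72) ≈ -5.9742

-5.9742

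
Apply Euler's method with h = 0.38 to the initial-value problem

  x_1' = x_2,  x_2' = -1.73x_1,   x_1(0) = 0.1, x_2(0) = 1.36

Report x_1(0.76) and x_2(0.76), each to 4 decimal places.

Euler on (x_1,x_2): x_1_{n+1} = x_1_n + h·x_1', x_2_{n+1} = x_2_n + h·x_2'.
0.000000: (0.100000, 1.360000); f=(1.360000, -0.173000) → (0.616800, 1.294260)
0.380000: (0.616800, 1.294260); f=(1.294260, -1.067064) → (1.108619, 0.888776)
(x_1(0.76), x_2(0.76)) ≈ (1.1086, 0.8888)

1.1086, 0.8888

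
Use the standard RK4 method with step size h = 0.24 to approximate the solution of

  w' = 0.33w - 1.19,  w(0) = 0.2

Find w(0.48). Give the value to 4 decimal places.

RK4: k1 = f(t_n, w_n); k2 = f(t_n + h/2, w_n + (h/2)·k1); k3 = f(t_n + h/2, w_n + (h/2)·k2); k4 = f(t_n + h, w_n + h·k3); w_{n+1} = w_n + (h/6)·(k1 + 2k2 + 2k3 + k4).
t=0.000000, w=0.200000:
  k1 = f(0.000000, 0.200000) = -1.124000
  k2 = f(0.120000, 0.065120) = -1.168510
  k3 = f(0.120000, 0.059779) = -1.170273
  k4 = f(0.240000, -0.080866) = -1.216686
  w ← 0.200000 + (0.24/6)·(k1 + 2k2 + 2k3 + k4) = -0.080730
t=0.240000, w=-0.080730:
  k1 = f(0.240000, -0.080730) = -1.216641
  k2 = f(0.360000, -0.226727) = -1.264820
  k3 = f(0.360000, -0.232508) = -1.266728
  k4 = f(0.480000, -0.384745) = -1.316966
  w ← -0.080730 + (0.24/6)·(k1 + 2k2 + 2k3 + k4) = -0.384598
w(0.48) ≈ -0.3846

-0.3846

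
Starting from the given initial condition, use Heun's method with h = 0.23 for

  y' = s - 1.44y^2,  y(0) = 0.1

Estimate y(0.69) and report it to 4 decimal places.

0.3074

Heun: k1 = f(s_n, y_n); k2 = f(s_n + h, y_n + h·k1); y_{n+1} = y_n + (h/2)·(k1 + k2).
s=0.000000, y=0.100000:
  k1 = f(0.000000, 0.100000) = -0.014400
  k2 = f(0.230000, 0.096688) = 0.216538
  y ← 0.100000 + (0.23/2)·(-0.014400 + 0.216538) = 0.123246
s=0.230000, y=0.123246:
  k1 = f(0.230000, 0.123246) = 0.208127
  k2 = f(0.460000, 0.171115) = 0.417836
  y ← 0.123246 + (0.23/2)·(0.208127 + 0.417836) = 0.195232
s=0.460000, y=0.195232:
  k1 = f(0.460000, 0.195232) = 0.405114
  k2 = f(0.690000, 0.288408) = 0.570222
  y ← 0.195232 + (0.23/2)·(0.405114 + 0.570222) = 0.307395
y(0.69) ≈ 0.3074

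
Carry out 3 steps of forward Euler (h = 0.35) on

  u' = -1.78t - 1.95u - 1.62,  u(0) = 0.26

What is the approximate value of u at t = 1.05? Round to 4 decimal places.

Euler: u_{n+1} = u_n + h·f(t_n, u_n).
t=0.000000, u=0.260000: f=-2.127000 → u ← 0.260000 + 0.35·(-2.127000) = -0.484450
t=0.350000, u=-0.484450: f=-1.298323 → u ← -0.484450 + 0.35·(-1.298323) = -0.938863
t=0.700000, u=-0.938863: f=-1.035217 → u ← -0.938863 + 0.35·(-1.035217) = -1.301189
u(1.05) ≈ -1.3012

-1.3012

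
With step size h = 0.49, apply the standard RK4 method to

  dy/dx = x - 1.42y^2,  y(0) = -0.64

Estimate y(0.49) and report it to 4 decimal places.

RK4: k1 = f(x_n, y_n); k2 = f(x_n + h/2, y_n + (h/2)·k1); k3 = f(x_n + h/2, y_n + (h/2)·k2); k4 = f(x_n + h, y_n + h·k3); y_{n+1} = y_n + (h/6)·(k1 + 2k2 + 2k3 + k4).
x=0.000000, y=-0.640000:
  k1 = f(0.000000, -0.640000) = -0.581632
  k2 = f(0.245000, -0.782500) = -0.624475
  k3 = f(0.245000, -0.792996) = -0.647957
  k4 = f(0.490000, -0.957499) = -0.811862
  y ← -0.640000 + (0.49/6)·(k1 + 2k2 + 2k3 + k4) = -0.961633
y(0.49) ≈ -0.9616

-0.9616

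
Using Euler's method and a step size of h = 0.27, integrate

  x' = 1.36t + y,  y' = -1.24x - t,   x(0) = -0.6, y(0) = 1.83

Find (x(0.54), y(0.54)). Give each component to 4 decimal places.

0.5416, 1.9934

Euler on (x,y): x_{n+1} = x_n + h·x', y_{n+1} = y_n + h·y'.
0.000000: (-0.600000, 1.830000); f=(1.830000, 0.744000) → (-0.105900, 2.030880)
0.270000: (-0.105900, 2.030880); f=(2.398080, -0.138684) → (0.541582, 1.993435)
(x(0.54), y(0.54)) ≈ (0.5416, 1.9934)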